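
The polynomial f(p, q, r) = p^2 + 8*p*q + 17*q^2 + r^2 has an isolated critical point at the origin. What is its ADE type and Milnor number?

Type A1, Milnor number mu = 1.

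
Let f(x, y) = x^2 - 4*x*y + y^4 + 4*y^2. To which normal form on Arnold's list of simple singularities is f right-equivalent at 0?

The Hessian of f at 0 is [[2, -4], [-4, 8]] with rank 1, so corank 1. A Groebner basis of the Jacobian ideal J(f) in C{x,y} is {y^3, x - 2*y}; counting standard monomials gives mu = 3. Corank 1: A-series; mu = 3 gives A_3.

A_{3}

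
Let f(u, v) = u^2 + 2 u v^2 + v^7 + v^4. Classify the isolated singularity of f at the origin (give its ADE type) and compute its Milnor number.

Type A6, Milnor number mu = 6.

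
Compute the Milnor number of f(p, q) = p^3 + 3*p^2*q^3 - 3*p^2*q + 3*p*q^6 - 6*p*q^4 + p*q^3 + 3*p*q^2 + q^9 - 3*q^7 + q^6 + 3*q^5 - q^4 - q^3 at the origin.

7

The Hessian of f at 0 is [[0, 0], [0, 0]] with rank 0, so corank 2. A Groebner basis of the Jacobian ideal J(f) in C{p,q} is {p^3 - 3*p^2*q - 6*p^2 + 12*p*q - 6*q^2, 3*p^2 + p*q^2 - 6*p*q + 3*q^2, 3*p^2 - 6*p*q + q^3 + 3*q^2}; counting standard monomials gives mu = 7. Corank 2; j^3 = (p - q)^3 is a perfect cube, so E-series; the 4-jet and mu = 7 give E_7.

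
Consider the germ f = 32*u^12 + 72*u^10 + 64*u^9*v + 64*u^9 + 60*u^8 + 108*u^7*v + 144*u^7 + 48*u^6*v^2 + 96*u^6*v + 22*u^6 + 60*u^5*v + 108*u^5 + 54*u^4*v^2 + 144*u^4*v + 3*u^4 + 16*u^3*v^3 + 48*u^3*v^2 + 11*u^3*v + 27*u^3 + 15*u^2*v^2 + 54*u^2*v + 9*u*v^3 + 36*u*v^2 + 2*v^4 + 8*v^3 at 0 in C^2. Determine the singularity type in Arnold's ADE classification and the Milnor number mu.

Type E_7, Milnor number mu = 7.

The Hessian of f at 0 is [[0, 0], [0, 0]] with rank 0, so corank 2. A Groebner basis of the Jacobian ideal J(f) in C{u,v} is {19683*u^2 + 26244*u*v + v^4 + 27*v^3 + 8748*v^2, u^3 + 270*u^2 + 360*u*v + 2*v^3/3 + 120*v^2, u^2*v - 243*u^2 - 324*u*v - 7*v^3/9 - 108*v^2, 162*u^2 + u*v^2 + 216*u*v + 8*v^3/9 + 72*v^2}; counting standard monomials gives mu = 7. Corank 2; j^3 = (3*u + 2*v)^3 is a perfect cube, so E-series; the 4-jet and mu = 7 give E_7.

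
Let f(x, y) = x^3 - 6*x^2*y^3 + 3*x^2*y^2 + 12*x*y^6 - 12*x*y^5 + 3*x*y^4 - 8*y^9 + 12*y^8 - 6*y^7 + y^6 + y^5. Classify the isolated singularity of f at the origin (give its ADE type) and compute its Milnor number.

Type E_{8}, Milnor number mu = 8.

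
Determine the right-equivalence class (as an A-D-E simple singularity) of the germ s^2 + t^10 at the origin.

A_9

The Hessian of f at 0 is [[2, 0], [0, 0]] with rank 1, so corank 1. A Groebner basis of the Jacobian ideal J(f) in C{s,t} is {t^9, s}; counting standard monomials gives mu = 9. Corank 1: A-series; mu = 9 gives A_9.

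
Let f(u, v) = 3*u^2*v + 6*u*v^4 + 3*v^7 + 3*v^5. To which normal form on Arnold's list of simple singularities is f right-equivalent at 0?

The Hessian of f at 0 has rank 0. Corank 2; j^3 = 3*u^2*v has shape L^2 M (L != M), so D-series; mu = 6 gives D_6.

D_{6}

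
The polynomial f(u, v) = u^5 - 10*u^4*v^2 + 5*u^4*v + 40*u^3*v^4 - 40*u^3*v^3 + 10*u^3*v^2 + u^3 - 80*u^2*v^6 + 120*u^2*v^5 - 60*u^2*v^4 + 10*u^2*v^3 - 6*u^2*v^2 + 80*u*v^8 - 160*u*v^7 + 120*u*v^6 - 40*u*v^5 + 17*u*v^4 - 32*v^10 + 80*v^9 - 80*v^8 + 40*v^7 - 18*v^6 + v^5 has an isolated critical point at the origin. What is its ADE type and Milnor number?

Type E8, Milnor number mu = 8.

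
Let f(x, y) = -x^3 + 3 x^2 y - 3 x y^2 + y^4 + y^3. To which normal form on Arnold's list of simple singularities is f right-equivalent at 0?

E_{6}

The Hessian of f at 0 is [[0, 0], [0, 0]] with rank 0, so corank 2. A Groebner basis of the Jacobian ideal J(f) in C{x,y} is {y^3, x^2 - 2*x*y + y^2}; counting standard monomials gives mu = 6. Corank 2; j^3 = -(x - y)^3 is a perfect cube, so E-series; the 4-jet and mu = 6 give E_6.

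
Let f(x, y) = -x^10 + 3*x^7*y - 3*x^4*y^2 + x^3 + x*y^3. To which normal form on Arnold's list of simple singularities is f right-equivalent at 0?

E_7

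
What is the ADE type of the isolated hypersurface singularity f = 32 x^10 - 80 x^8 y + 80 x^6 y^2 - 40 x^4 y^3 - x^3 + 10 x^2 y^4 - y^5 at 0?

The Hessian of f at 0 is [[0, 0], [0, 0]] with rank 0, so corank 2. A Groebner basis of the Jacobian ideal J(f) in C{x,y} is {y^4, x^2}; counting standard monomials gives mu = 8. Corank 2; j^3 = -x^3 is a perfect cube, so E-series; the 5-jet and mu = 8 give E_8.

E8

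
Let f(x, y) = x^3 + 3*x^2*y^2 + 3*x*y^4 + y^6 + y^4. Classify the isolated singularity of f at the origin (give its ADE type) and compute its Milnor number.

Type E6, Milnor number mu = 6.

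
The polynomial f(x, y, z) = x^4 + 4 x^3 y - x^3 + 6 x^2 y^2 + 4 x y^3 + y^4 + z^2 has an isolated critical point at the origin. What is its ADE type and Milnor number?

Type E_{6}, Milnor number mu = 6.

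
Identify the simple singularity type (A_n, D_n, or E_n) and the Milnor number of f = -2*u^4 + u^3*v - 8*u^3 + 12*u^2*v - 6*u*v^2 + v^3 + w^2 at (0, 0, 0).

The Hessian of f at 0 has rank 1. Corank 2; j^3 = -(2*u - v)^3 is a perfect cube, so E-series; the 4-jet and mu = 7 give E_7.

Type E7, Milnor number mu = 7.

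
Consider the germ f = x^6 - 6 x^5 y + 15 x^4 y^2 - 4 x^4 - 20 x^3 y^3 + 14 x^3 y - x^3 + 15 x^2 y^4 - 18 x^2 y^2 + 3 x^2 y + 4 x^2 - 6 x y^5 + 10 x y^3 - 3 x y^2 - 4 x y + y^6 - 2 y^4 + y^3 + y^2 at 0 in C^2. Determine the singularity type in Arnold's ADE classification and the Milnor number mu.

Type A_2, Milnor number mu = 2.

The Hessian of f at 0 is [[8, -4], [-4, 2]] with rank 1, so corank 1. A Groebner basis of the Jacobian ideal J(f) in C{x,y} is {y^2, x - y/2}; counting standard monomials gives mu = 2. Corank 1: A-series; mu = 2 gives A_2.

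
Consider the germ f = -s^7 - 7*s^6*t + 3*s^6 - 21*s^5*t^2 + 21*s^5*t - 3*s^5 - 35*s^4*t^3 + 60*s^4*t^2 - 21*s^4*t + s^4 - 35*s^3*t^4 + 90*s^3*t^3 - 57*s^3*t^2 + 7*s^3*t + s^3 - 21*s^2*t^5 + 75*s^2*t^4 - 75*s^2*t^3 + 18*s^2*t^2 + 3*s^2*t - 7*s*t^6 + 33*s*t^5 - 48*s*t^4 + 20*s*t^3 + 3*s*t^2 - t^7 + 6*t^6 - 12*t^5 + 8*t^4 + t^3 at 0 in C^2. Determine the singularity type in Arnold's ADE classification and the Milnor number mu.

Type E7, Milnor number mu = 7.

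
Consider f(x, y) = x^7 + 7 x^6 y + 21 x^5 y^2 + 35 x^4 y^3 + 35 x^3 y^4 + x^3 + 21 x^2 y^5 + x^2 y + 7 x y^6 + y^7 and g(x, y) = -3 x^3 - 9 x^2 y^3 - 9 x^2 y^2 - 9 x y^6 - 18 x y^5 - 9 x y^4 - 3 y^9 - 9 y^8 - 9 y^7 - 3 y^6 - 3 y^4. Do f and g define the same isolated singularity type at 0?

The Hessian of f at 0 has rank 0. Corank 2; j^3 = x^2*(x + y) has shape L^2 M (L != M), so D-series; mu = 8 gives D_8. The Hessian of g at 0 has rank 0. Corank 2; j^3 = -3*x^3 is a perfect cube, so E-series; the 4-jet and mu = 6 give E_6. f is D_8 but g is E_6, hence not right-equivalent.

No.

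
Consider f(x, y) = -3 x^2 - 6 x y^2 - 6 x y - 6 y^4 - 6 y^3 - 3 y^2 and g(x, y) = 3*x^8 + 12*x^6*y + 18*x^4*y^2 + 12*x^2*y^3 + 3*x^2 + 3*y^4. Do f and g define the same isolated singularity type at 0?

Yes.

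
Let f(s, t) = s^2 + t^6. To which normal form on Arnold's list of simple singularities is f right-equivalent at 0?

A5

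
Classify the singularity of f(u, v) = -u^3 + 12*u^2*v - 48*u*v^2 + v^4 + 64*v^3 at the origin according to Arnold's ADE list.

E_{6}

The Hessian of f at 0 has rank 0. Corank 2; j^3 = -(u - 4*v)^3 is a perfect cube, so E-series; the 4-jet and mu = 6 give E_6.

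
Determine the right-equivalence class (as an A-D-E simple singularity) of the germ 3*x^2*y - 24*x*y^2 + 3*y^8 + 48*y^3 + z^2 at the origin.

D9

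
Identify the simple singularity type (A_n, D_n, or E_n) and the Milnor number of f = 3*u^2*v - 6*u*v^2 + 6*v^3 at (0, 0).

The Hessian of f at 0 is [[0, 0], [0, 0]] with rank 0, so corank 2. A Groebner basis of the Jacobian ideal J(f) in C{u,v} is {v^3, u^2 + 2*v^2, u*v - v^2}; counting standard monomials gives mu = 4. Corank 2; j^3 = 3*v*(u^2 - 2*u*v + 2*v^2) splits into three distinct lines over C (the quadratic factor has nonzero discriminant), so D_4.

Type D_{4}, Milnor number mu = 4.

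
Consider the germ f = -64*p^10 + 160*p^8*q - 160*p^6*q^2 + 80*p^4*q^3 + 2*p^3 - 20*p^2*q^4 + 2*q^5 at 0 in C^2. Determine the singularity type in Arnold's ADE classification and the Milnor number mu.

Type E_{8}, Milnor number mu = 8.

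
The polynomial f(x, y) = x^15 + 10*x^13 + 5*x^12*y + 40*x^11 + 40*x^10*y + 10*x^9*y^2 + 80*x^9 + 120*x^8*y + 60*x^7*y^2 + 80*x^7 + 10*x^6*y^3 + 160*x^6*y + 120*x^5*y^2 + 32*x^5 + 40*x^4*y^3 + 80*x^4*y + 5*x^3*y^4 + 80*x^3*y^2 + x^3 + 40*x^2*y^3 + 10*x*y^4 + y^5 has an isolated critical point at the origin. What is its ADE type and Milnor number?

Type E_{8}, Milnor number mu = 8.

The Hessian of f at 0 has rank 0. Corank 2; j^3 = x^3 is a perfect cube, so E-series; the 5-jet and mu = 8 give E_8.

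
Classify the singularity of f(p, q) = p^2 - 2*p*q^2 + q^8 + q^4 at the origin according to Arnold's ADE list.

A7

The Hessian of f at 0 is [[2, 0], [0, 0]] with rank 1, so corank 1. A Groebner basis of the Jacobian ideal J(f) in C{p,q} is {p^4, p^3*q, -p + q^2}; counting standard monomials gives mu = 7. Corank 1: A-series; mu = 7 gives A_7.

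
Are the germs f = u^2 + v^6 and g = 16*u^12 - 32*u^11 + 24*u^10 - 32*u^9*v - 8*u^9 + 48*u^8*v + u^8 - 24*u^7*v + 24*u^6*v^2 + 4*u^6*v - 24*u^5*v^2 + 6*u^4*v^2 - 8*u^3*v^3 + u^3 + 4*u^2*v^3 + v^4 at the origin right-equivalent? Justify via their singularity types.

The Hessian of f at 0 has rank 1. Corank 1: A-series; mu = 5 gives A_5. The Hessian of g at 0 has rank 0. Corank 2; j^3 = u^3 is a perfect cube, so E-series; the 4-jet and mu = 6 give E_6. f is A_5 but g is E_6, hence not right-equivalent.

No.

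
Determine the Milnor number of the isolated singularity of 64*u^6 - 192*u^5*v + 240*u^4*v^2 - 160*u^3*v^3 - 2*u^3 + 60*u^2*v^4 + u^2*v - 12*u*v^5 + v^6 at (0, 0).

7

The Hessian of f at 0 has rank 0. Corank 2; j^3 = -u^2*(2*u - v) has shape L^2 M (L != M), so D-series; mu = 7 gives D_7.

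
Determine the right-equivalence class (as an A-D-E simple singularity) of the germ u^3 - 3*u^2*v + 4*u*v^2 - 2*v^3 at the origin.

D_4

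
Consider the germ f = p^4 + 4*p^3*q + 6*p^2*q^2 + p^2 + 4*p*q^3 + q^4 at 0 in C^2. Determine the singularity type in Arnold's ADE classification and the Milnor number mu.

The Hessian of f at 0 has rank 1. Corank 1: A-series; mu = 3 gives A_3.

Type A_{3}, Milnor number mu = 3.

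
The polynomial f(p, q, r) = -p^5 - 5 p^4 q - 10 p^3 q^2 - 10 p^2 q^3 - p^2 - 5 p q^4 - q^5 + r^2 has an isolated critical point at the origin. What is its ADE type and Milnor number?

The Hessian of f at 0 is [[-2, 0, 0], [0, 0, 0], [0, 0, 2]] with rank 2, so corank 1. A Groebner basis of the Jacobian ideal J(f) in C{p,q,r} is {q^4, p, r}; counting standard monomials gives mu = 4. Corank 1: A-series; mu = 4 gives A_4.

Type A_4, Milnor number mu = 4.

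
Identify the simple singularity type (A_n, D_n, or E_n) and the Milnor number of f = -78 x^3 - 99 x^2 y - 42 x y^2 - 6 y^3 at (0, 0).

Type D4, Milnor number mu = 4.

The Hessian of f at 0 has rank 0. Corank 2; j^3 = -3*(2*x + y)*(13*x^2 + 10*x*y + 2*y^2) splits into three distinct lines over C (the quadratic factor has nonzero discriminant), so D_4.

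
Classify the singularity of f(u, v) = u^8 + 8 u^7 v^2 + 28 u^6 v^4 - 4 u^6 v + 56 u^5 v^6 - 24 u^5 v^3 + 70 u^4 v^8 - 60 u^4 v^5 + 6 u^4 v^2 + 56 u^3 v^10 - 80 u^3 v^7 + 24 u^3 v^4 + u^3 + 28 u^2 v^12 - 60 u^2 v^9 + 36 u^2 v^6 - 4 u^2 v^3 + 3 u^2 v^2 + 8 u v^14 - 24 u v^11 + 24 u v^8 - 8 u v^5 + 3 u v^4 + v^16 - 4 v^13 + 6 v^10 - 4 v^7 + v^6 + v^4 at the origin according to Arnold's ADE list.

E_{6}

The Hessian of f at 0 has rank 0. Corank 2; j^3 = u^3 is a perfect cube, so E-series; the 4-jet and mu = 6 give E_6.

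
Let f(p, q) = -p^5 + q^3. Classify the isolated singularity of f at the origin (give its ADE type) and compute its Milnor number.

Type E_{8}, Milnor number mu = 8.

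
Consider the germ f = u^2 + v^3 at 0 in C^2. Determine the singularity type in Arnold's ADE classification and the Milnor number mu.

Type A_{2}, Milnor number mu = 2.

The Hessian of f at 0 has rank 1. Corank 1: A-series; mu = 2 gives A_2.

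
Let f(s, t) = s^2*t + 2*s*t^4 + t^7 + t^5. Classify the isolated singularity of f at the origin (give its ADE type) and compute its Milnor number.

The Hessian of f at 0 has rank 0. Corank 2; j^3 = s^2*t has shape L^2 M (L != M), so D-series; mu = 6 gives D_6.

Type D_6, Milnor number mu = 6.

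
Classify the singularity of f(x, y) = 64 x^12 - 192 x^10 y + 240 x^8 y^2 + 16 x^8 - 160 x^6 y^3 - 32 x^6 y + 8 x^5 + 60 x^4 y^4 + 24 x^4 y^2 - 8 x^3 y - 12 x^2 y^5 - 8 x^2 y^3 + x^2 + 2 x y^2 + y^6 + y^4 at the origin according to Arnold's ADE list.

A_{5}

The Hessian of f at 0 has rank 1. Corank 1: A-series; mu = 5 gives A_5.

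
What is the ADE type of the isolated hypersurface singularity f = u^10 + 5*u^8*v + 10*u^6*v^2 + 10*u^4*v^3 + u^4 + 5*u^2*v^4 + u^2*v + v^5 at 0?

D_6

The Hessian of f at 0 is [[0, 0], [0, 0]] with rank 0, so corank 2. A Groebner basis of the Jacobian ideal J(f) in C{u,v} is {u^2/5 + v^4, u^3, u*v}; counting standard monomials gives mu = 6. Corank 2; j^3 = u^2*v has shape L^2 M (L != M), so D-series; mu = 6 gives D_6.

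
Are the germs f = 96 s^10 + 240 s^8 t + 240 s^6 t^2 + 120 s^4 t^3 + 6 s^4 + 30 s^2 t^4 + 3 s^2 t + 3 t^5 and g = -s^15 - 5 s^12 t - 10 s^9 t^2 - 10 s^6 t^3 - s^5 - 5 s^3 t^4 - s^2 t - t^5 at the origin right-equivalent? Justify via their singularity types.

Yes.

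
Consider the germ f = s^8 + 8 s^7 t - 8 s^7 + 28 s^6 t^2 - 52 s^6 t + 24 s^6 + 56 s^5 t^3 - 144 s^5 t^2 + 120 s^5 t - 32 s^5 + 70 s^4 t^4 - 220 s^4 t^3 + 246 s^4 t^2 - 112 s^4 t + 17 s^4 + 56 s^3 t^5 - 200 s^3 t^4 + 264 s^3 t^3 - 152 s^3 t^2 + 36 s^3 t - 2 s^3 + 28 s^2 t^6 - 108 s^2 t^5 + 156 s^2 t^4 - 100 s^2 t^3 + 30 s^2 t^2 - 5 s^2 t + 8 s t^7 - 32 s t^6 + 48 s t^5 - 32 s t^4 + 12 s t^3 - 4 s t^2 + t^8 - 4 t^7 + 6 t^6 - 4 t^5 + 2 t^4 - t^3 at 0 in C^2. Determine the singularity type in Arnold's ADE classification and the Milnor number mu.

Type D_5, Milnor number mu = 5.

The Hessian of f at 0 is [[0, 0], [0, 0]] with rank 0, so corank 2. A Groebner basis of the Jacobian ideal J(f) in C{s,t} is {s*t^2 - s*t/8 - t^2/8, s*t/8 + t^3 + t^2/8, s^2 + 3*s*t/2 + t^2/2}; counting standard monomials gives mu = 5. Corank 2; j^3 = -(s + t)^2*(2*s + t) has shape L^2 M (L != M), so D-series; mu = 5 gives D_5.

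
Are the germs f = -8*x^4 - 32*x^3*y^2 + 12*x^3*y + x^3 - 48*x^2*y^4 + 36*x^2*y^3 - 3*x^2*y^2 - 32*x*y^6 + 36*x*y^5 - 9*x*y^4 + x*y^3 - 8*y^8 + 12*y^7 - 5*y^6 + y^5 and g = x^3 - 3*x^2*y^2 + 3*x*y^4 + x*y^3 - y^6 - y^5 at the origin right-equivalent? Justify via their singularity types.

The Hessian of f at 0 is [[0, 0], [0, 0]] with rank 0, so corank 2. A Groebner basis of the Jacobian ideal J(f) in C{x,y} is {-3*x^2/7 + y^4 - y^3/7, x^3, x^2*y + x^2/7 + y^3/21, x^2 + x*y^2 + y^3/3}; counting standard monomials gives mu = 7. Corank 2; j^3 = x^3 is a perfect cube, so E-series; the 4-jet and mu = 7 give E_7. The Hessian of g at 0 is [[0, 0], [0, 0]] with rank 0, so corank 2. A Groebner basis of the Jacobian ideal J(g) in C{x,y} is {-x^2 + y^4 - y^3/3, x^3, x^2*y + x^2/3 + y^3/9, -x^2 + x*y^2 - y^3/3}; counting standard monomials gives mu = 7. Corank 2; j^3 = x^3 is a perfect cube, so E-series; the 4-jet and mu = 7 give E_7. Both have type E_7, hence right-equivalent.

Yes.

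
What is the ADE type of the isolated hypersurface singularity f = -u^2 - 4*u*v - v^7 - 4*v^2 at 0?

A6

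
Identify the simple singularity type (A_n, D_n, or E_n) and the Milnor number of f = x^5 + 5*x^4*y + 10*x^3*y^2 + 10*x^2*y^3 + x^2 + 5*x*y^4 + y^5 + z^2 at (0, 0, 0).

The Hessian of f at 0 has rank 2. Corank 1: A-series; mu = 4 gives A_4.

Type A_{4}, Milnor number mu = 4.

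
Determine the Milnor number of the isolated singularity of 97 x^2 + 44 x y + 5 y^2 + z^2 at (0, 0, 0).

The Hessian of f at 0 has rank 3. Corank 0: nondegenerate Morse point, so A_1.

1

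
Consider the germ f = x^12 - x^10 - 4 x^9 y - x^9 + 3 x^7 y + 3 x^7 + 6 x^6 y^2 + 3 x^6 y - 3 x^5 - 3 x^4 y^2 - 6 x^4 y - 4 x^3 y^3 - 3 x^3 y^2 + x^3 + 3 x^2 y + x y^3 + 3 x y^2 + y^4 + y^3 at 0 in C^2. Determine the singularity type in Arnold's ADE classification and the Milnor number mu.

The Hessian of f at 0 has rank 0. Corank 2; j^3 = (x + y)^3 is a perfect cube, so E-series; the 4-jet and mu = 7 give E_7.

Type E_{7}, Milnor number mu = 7.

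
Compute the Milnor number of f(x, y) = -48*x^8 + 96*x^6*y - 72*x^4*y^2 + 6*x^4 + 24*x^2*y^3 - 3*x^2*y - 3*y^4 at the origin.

5

The Hessian of f at 0 is [[0, 0], [0, 0]] with rank 0, so corank 2. A Groebner basis of the Jacobian ideal J(f) in C{x,y} is {x^3, x^2/4 + y^3, x*y}; counting standard monomials gives mu = 5. Corank 2; j^3 = -3*x^2*y has shape L^2 M (L != M), so D-series; mu = 5 gives D_5.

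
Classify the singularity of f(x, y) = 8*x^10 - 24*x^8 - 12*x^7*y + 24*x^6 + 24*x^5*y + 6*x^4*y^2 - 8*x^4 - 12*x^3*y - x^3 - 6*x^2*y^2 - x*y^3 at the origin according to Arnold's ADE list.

The Hessian of f at 0 has rank 0. Corank 2; j^3 = -x^3 is a perfect cube, so E-series; the 4-jet and mu = 7 give E_7.

E_{7}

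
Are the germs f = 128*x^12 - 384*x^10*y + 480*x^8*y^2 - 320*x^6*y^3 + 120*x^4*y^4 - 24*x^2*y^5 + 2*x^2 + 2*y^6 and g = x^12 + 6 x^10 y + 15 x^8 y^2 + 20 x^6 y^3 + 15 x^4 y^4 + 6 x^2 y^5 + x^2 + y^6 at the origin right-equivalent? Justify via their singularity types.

The Hessian of f at 0 is [[4, 0], [0, 0]] with rank 1, so corank 1. A Groebner basis of the Jacobian ideal J(f) in C{x,y} is {y^5, x}; counting standard monomials gives mu = 5. Corank 1: A-series; mu = 5 gives A_5. The Hessian of g at 0 is [[2, 0], [0, 0]] with rank 1, so corank 1. A Groebner basis of the Jacobian ideal J(g) in C{x,y} is {y^5, x}; counting standard monomials gives mu = 5. Corank 1: A-series; mu = 5 gives A_5. Both have type A_5, hence right-equivalent.

Yes.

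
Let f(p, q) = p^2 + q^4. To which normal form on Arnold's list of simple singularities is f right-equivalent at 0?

The Hessian of f at 0 is [[2, 0], [0, 0]] with rank 1, so corank 1. A Groebner basis of the Jacobian ideal J(f) in C{p,q} is {q^3, p}; counting standard monomials gives mu = 3. Corank 1: A-series; mu = 3 gives A_3.

A_3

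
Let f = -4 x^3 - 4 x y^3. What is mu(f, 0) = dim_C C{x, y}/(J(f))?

7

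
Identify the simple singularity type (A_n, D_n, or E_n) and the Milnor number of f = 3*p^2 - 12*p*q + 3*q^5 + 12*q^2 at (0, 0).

Type A_4, Milnor number mu = 4.

The Hessian of f at 0 has rank 1. Corank 1: A-series; mu = 4 gives A_4.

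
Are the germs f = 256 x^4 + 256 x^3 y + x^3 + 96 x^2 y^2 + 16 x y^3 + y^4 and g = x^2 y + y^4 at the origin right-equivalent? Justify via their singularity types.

No.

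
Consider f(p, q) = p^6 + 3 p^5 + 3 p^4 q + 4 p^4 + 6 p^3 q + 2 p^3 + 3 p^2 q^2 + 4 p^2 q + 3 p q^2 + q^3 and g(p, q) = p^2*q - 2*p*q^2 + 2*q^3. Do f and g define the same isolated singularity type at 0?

Yes.

The Hessian of f at 0 is [[0, 0], [0, 0]] with rank 0, so corank 2. A Groebner basis of the Jacobian ideal J(f) in C{p,q} is {q^3, p^2 - 3*q^2/2, p*q + 3*q^2/2}; counting standard monomials gives mu = 4. Corank 2; j^3 = (p + q)*(2*p^2 + 2*p*q + q^2) splits into three distinct lines over C (the quadratic factor has nonzero discriminant), so D_4. The Hessian of g at 0 is [[0, 0], [0, 0]] with rank 0, so corank 2. A Groebner basis of the Jacobian ideal J(g) in C{p,q} is {q^3, p^2 + 2*q^2, p*q - q^2}; counting standard monomials gives mu = 4. Corank 2; j^3 = q*(p^2 - 2*p*q + 2*q^2) splits into three distinct lines over C (the quadratic factor has nonzero discriminant), so D_4. Both have type D_4, hence right-equivalent.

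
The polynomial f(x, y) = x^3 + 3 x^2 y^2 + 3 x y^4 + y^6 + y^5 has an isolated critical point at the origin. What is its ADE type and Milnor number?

Type E_8, Milnor number mu = 8.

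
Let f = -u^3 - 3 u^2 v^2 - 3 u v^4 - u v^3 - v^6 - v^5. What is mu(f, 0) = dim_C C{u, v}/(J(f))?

7

The Hessian of f at 0 is [[0, 0], [0, 0]] with rank 0, so corank 2. A Groebner basis of the Jacobian ideal J(f) in C{u,v} is {-u^2 + v^4 - v^3/3, u^3, u^2*v + u^2/3 + v^3/9, u^2 + u*v^2 + v^3/3}; counting standard monomials gives mu = 7. Corank 2; j^3 = -u^3 is a perfect cube, so E-series; the 4-jet and mu = 7 give E_7.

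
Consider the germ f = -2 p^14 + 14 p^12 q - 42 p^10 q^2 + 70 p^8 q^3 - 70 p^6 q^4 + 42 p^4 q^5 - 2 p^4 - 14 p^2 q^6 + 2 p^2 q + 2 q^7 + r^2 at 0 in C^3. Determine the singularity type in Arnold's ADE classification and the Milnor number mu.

Type D_{8}, Milnor number mu = 8.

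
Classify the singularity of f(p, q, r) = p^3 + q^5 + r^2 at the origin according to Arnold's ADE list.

E_{8}

The Hessian of f at 0 is [[0, 0, 0], [0, 0, 0], [0, 0, 2]] with rank 1, so corank 2. A Groebner basis of the Jacobian ideal J(f) in C{p,q,r} is {q^4, p^2, r}; counting standard monomials gives mu = 8. Corank 2; j^3 = p^3 is a perfect cube, so E-series; the 5-jet and mu = 8 give E_8.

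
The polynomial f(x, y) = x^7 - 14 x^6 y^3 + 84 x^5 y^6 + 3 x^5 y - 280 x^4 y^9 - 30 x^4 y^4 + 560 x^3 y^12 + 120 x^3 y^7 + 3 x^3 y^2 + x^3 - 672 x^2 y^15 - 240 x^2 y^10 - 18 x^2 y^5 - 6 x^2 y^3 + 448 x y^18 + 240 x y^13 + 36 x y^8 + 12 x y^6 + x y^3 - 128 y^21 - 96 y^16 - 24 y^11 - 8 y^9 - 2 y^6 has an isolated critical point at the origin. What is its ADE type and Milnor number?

Type E_{7}, Milnor number mu = 7.

The Hessian of f at 0 has rank 0. Corank 2; j^3 = x^3 is a perfect cube, so E-series; the 4-jet and mu = 7 give E_7.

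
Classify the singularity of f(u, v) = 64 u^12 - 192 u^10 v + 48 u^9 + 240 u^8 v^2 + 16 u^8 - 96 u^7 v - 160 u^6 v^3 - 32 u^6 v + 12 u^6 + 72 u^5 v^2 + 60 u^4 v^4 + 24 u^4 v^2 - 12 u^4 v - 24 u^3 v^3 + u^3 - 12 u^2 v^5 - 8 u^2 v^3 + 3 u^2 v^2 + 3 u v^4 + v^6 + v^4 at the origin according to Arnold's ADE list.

E_6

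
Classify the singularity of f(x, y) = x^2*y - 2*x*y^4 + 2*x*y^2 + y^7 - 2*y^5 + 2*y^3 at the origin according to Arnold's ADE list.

The Hessian of f at 0 has rank 0. Corank 2; j^3 = y*(x^2 + 2*x*y + 2*y^2) splits into three distinct lines over C (the quadratic factor has nonzero discriminant), so D_4.

D_4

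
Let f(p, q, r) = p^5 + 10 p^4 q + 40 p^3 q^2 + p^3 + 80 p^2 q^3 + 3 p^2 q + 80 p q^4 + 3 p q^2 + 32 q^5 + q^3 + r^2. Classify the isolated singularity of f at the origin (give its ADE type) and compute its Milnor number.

Type E_8, Milnor number mu = 8.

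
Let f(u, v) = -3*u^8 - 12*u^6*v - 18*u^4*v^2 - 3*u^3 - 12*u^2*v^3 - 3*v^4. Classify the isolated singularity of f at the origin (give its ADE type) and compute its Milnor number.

Type E_6, Milnor number mu = 6.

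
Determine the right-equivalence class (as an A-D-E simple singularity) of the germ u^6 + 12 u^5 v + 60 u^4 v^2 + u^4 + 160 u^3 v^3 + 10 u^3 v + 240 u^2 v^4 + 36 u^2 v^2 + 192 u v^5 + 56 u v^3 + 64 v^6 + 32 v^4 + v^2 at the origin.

A_{3}

The Hessian of f at 0 has rank 1. Corank 1: A-series; mu = 3 gives A_3.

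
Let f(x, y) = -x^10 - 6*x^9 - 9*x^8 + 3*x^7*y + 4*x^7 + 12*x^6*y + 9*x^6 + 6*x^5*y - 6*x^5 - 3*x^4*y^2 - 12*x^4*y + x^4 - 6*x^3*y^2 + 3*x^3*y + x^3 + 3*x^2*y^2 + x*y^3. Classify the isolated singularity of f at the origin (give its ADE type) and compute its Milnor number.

The Hessian of f at 0 is [[0, 0], [0, 0]] with rank 0, so corank 2. A Groebner basis of the Jacobian ideal J(f) in C{x,y} is {3*x^2 + y^4 + y^3, x^3, x^2*y - x^2 - y^3/3, 2*x^2 + x*y^2 + 2*y^3/3}; counting standard monomials gives mu = 7. Corank 2; j^3 = x^3 is a perfect cube, so E-series; the 4-jet and mu = 7 give E_7.

Type E7, Milnor number mu = 7.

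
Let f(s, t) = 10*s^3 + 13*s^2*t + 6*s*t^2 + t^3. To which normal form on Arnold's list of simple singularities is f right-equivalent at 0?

D4

The Hessian of f at 0 is [[0, 0], [0, 0]] with rank 0, so corank 2. A Groebner basis of the Jacobian ideal J(f) in C{s,t} is {t^3, s^2 - 3*t^2/11, s*t + 6*t^2/11}; counting standard monomials gives mu = 4. Corank 2; j^3 = (2*s + t)*(5*s^2 + 4*s*t + t^2) splits into three distinct lines over C (the quadratic factor has nonzero discriminant), so D_4.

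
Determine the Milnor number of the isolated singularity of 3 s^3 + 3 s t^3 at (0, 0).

The Hessian of f at 0 is [[0, 0], [0, 0]] with rank 0, so corank 2. A Groebner basis of the Jacobian ideal J(f) in C{s,t} is {s^3, s*t^2, 3*s^2 + t^3}; counting standard monomials gives mu = 7. Corank 2; j^3 = 3*s^3 is a perfect cube, so E-series; the 4-jet and mu = 7 give E_7.

7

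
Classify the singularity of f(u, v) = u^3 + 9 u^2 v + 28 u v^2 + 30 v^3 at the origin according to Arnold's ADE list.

The Hessian of f at 0 is [[0, 0], [0, 0]] with rank 0, so corank 2. A Groebner basis of the Jacobian ideal J(f) in C{u,v} is {v^3, u^2 - 26*v^2/3, u*v + 3*v^2}; counting standard monomials gives mu = 4. Corank 2; j^3 = (u + 3*v)*(u^2 + 6*u*v + 10*v^2) splits into three distinct lines over C (the quadratic factor has nonzero discriminant), so D_4.

D4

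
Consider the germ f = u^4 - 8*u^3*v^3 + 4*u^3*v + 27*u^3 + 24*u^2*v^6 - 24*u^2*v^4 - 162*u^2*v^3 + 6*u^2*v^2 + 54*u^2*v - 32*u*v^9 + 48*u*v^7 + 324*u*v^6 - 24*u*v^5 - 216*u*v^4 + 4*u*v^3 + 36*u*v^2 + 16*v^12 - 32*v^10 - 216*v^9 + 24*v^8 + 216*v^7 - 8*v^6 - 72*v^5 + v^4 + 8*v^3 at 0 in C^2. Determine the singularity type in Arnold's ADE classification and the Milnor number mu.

Type E6, Milnor number mu = 6.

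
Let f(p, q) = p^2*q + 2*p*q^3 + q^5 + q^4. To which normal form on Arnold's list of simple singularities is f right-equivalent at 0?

D_5

The Hessian of f at 0 is [[0, 0], [0, 0]] with rank 0, so corank 2. A Groebner basis of the Jacobian ideal J(f) in C{p,q} is {p*q^2, p*q + q^3, p^2 - 4*p*q}; counting standard monomials gives mu = 5. Corank 2; j^3 = p^2*q has shape L^2 M (L != M), so D-series; mu = 5 gives D_5.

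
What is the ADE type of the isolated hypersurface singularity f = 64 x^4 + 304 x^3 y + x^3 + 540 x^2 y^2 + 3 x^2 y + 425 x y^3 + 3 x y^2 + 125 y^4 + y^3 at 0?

The Hessian of f at 0 has rank 0. Corank 2; j^3 = (x + y)^3 is a perfect cube, so E-series; the 4-jet and mu = 7 give E_7.

E_7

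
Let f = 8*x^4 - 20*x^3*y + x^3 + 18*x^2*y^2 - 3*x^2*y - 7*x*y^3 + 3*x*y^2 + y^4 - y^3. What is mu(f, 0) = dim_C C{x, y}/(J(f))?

7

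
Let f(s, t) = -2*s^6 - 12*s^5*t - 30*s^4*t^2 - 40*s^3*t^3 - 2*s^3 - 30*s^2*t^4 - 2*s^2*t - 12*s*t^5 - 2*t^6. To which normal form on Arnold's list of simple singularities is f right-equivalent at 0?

The Hessian of f at 0 has rank 0. Corank 2; j^3 = -2*s^2*(s + t) has shape L^2 M (L != M), so D-series; mu = 7 gives D_7.

D_7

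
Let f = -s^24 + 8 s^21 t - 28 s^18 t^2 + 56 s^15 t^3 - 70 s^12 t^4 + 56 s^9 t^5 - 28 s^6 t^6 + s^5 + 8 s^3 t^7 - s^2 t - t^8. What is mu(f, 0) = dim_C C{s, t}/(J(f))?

The Hessian of f at 0 has rank 0. Corank 2; j^3 = -s^2*t has shape L^2 M (L != M), so D-series; mu = 9 gives D_9.

9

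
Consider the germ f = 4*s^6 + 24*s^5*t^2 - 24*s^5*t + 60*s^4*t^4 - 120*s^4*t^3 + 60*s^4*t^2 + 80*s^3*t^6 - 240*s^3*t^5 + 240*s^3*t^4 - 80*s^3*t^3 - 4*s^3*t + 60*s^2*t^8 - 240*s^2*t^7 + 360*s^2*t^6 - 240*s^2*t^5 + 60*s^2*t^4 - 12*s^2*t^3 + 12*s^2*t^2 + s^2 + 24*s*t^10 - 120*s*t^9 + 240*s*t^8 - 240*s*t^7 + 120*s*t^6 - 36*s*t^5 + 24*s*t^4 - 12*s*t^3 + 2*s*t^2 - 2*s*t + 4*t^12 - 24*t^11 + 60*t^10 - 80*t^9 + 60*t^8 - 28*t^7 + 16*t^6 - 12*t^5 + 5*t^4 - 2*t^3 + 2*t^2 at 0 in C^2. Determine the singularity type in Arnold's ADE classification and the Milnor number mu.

The Hessian of f at 0 has rank 2. Corank 0: nondegenerate Morse point, so A_1.

Type A_1, Milnor number mu = 1.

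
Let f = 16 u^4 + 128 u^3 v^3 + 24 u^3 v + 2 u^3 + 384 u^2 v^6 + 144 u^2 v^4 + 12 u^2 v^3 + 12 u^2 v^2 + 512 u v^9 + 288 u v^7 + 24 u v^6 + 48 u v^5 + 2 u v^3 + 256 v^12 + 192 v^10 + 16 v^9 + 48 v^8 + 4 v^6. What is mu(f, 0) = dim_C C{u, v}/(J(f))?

The Hessian of f at 0 is [[0, 0], [0, 0]] with rank 0, so corank 2. A Groebner basis of the Jacobian ideal J(f) in C{u,v} is {3*u^2/4 + v^4 + v^3/4, u^3, u^2*v - u^2/4 - v^3/12, u^2 + u*v^2 + v^3/3}; counting standard monomials gives mu = 7. Corank 2; j^3 = 2*u^3 is a perfect cube, so E-series; the 4-jet and mu = 7 give E_7.

7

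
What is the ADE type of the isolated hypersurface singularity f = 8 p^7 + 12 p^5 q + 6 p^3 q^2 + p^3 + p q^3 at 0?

E7

The Hessian of f at 0 has rank 0. Corank 2; j^3 = p^3 is a perfect cube, so E-series; the 4-jet and mu = 7 give E_7.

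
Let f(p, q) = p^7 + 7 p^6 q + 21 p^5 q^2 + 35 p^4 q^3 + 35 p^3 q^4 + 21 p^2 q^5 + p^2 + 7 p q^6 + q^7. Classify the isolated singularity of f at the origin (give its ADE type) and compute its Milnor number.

The Hessian of f at 0 has rank 1. Corank 1: A-series; mu = 6 gives A_6.

Type A_6, Milnor number mu = 6.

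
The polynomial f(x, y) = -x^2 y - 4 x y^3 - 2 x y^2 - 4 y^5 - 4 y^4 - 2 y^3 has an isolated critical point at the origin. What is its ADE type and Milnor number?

Type D_4, Milnor number mu = 4.

The Hessian of f at 0 has rank 0. Corank 2; j^3 = -y*(x^2 + 2*x*y + 2*y^2) splits into three distinct lines over C (the quadratic factor has nonzero discriminant), so D_4.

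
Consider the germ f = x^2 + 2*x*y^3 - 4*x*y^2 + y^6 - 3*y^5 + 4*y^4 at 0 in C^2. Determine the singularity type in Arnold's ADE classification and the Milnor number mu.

The Hessian of f at 0 has rank 1. Corank 1: A-series; mu = 4 gives A_4.

Type A_4, Milnor number mu = 4.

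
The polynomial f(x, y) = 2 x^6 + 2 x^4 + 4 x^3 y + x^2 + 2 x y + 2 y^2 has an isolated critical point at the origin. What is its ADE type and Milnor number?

Type A_{1}, Milnor number mu = 1.

The Hessian of f at 0 has rank 2. Corank 0: nondegenerate Morse point, so A_1.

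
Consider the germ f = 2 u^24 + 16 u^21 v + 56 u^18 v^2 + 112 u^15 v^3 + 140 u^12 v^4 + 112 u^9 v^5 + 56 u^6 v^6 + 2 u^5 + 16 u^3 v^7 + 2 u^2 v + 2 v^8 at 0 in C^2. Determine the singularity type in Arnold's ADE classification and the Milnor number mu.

The Hessian of f at 0 has rank 0. Corank 2; j^3 = 2*u^2*v has shape L^2 M (L != M), so D-series; mu = 9 gives D_9.

Type D9, Milnor number mu = 9.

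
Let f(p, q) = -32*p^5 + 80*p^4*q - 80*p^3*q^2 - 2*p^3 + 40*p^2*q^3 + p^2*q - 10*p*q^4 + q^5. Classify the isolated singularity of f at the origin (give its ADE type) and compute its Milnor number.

Type D6, Milnor number mu = 6.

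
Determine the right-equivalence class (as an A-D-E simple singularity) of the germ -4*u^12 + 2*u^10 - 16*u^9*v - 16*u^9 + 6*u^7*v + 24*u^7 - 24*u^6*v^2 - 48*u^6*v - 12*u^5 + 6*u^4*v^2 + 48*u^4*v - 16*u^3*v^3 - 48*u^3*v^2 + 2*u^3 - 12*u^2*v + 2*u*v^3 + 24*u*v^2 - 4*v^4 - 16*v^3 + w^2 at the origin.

E_7

The Hessian of f at 0 has rank 1. Corank 2; j^3 = 2*(u - 2*v)^3 is a perfect cube, so E-series; the 4-jet and mu = 7 give E_7.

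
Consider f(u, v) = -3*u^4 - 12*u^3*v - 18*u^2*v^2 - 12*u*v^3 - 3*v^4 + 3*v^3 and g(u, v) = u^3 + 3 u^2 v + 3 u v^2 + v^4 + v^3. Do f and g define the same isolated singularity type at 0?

Yes.

The Hessian of f at 0 has rank 0. Corank 2; j^3 = 3*v^3 is a perfect cube, so E-series; the 4-jet and mu = 6 give E_6. The Hessian of g at 0 has rank 0. Corank 2; j^3 = (u + v)^3 is a perfect cube, so E-series; the 4-jet and mu = 6 give E_6. Both have type E_6, hence right-equivalent.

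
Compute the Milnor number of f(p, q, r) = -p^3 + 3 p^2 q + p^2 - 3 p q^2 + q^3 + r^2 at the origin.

The Hessian of f at 0 is [[2, 0, 0], [0, 0, 0], [0, 0, 2]] with rank 2, so corank 1. A Groebner basis of the Jacobian ideal J(f) in C{p,q,r} is {q^2, p, r}; counting standard monomials gives mu = 2. Corank 1: A-series; mu = 2 gives A_2.

2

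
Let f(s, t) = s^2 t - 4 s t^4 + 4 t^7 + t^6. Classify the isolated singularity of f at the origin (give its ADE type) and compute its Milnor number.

The Hessian of f at 0 has rank 0. Corank 2; j^3 = s^2*t has shape L^2 M (L != M), so D-series; mu = 7 gives D_7.

Type D7, Milnor number mu = 7.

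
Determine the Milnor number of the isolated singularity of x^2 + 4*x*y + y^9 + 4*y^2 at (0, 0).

The Hessian of f at 0 has rank 1. Corank 1: A-series; mu = 8 gives A_8.

8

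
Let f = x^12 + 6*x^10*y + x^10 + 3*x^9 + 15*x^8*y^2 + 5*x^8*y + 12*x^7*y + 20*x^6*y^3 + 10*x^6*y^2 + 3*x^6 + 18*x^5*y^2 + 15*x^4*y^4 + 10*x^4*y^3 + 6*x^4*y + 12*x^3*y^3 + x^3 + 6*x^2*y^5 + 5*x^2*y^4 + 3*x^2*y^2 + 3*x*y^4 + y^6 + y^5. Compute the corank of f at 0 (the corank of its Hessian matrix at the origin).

2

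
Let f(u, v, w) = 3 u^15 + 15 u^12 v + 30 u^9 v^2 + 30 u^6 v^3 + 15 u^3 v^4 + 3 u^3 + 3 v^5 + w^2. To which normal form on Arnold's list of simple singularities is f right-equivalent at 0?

E_{8}

The Hessian of f at 0 is [[0, 0, 0], [0, 0, 0], [0, 0, 2]] with rank 1, so corank 2. A Groebner basis of the Jacobian ideal J(f) in C{u,v,w} is {v^4, u^2, w}; counting standard monomials gives mu = 8. Corank 2; j^3 = 3*u^3 is a perfect cube, so E-series; the 5-jet and mu = 8 give E_8.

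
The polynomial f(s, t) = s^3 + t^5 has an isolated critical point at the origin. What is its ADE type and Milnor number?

Type E8, Milnor number mu = 8.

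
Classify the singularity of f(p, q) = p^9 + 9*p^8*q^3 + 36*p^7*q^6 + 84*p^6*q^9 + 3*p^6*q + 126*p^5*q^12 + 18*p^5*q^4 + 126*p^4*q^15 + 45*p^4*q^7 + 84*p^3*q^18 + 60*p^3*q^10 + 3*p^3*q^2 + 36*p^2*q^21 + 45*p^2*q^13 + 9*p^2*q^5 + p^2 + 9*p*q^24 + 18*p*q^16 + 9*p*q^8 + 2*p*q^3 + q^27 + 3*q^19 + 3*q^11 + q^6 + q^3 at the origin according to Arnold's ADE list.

The Hessian of f at 0 is [[2, 0], [0, 0]] with rank 1, so corank 1. A Groebner basis of the Jacobian ideal J(f) in C{p,q} is {q^2, p}; counting standard monomials gives mu = 2. Corank 1: A-series; mu = 2 gives A_2.

A2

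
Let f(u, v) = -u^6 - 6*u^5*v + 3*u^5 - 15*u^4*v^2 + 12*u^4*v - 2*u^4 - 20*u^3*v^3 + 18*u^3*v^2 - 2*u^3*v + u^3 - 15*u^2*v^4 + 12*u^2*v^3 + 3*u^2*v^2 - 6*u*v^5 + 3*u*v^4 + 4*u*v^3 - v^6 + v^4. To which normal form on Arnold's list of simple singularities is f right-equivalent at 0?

E6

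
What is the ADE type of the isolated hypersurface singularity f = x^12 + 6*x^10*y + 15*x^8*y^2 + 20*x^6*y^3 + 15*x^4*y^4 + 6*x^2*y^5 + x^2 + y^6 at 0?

The Hessian of f at 0 is [[2, 0], [0, 0]] with rank 1, so corank 1. A Groebner basis of the Jacobian ideal J(f) in C{x,y} is {y^5, x}; counting standard monomials gives mu = 5. Corank 1: A-series; mu = 5 gives A_5.

A_{5}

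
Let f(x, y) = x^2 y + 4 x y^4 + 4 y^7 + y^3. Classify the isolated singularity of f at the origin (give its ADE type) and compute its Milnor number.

Type D4, Milnor number mu = 4.

The Hessian of f at 0 is [[0, 0], [0, 0]] with rank 0, so corank 2. A Groebner basis of the Jacobian ideal J(f) in C{x,y} is {y^3, x^2 + 3*y^2, x*y}; counting standard monomials gives mu = 4. Corank 2; j^3 = y*(x^2 + y^2) splits into three distinct lines over C (the quadratic factor has nonzero discriminant), so D_4.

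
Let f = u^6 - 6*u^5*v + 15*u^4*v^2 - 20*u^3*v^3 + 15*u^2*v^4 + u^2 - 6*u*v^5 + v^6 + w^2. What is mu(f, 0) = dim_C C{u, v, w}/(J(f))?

5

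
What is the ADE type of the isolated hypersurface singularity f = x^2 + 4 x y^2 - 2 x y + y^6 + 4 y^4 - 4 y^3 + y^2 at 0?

The Hessian of f at 0 has rank 1. Corank 1: A-series; mu = 5 gives A_5.

A_{5}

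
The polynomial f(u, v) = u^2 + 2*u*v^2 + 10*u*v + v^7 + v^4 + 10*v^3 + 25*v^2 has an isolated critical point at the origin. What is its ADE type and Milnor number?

Type A_6, Milnor number mu = 6.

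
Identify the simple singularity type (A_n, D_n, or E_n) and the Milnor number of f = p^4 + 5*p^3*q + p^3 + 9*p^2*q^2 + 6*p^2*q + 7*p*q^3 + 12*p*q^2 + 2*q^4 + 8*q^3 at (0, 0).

Type E_{7}, Milnor number mu = 7.

The Hessian of f at 0 has rank 0. Corank 2; j^3 = (p + 2*q)^3 is a perfect cube, so E-series; the 4-jet and mu = 7 give E_7.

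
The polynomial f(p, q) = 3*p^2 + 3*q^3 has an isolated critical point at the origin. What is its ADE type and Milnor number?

Type A2, Milnor number mu = 2.

The Hessian of f at 0 has rank 1. Corank 1: A-series; mu = 2 gives A_2.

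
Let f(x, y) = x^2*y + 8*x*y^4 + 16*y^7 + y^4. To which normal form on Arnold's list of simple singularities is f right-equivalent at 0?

The Hessian of f at 0 has rank 0. Corank 2; j^3 = x^2*y has shape L^2 M (L != M), so D-series; mu = 5 gives D_5.

D_5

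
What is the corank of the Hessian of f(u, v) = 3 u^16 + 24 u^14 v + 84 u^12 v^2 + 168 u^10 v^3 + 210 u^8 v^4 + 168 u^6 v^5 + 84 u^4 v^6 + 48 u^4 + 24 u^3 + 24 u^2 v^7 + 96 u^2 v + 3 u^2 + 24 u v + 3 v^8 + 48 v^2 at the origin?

1

The Hessian at 0 is [[6, 24], [24, 96]] of rank 1; hence corank 1.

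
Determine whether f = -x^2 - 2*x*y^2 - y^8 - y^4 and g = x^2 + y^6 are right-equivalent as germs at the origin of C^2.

No.

The Hessian of f at 0 has rank 1. Corank 1: A-series; mu = 7 gives A_7. The Hessian of g at 0 has rank 1. Corank 1: A-series; mu = 5 gives A_5. f is A_7 but g is A_5, hence not right-equivalent.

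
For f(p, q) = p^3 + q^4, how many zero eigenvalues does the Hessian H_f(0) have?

2

Hessian at 0 has rank 0.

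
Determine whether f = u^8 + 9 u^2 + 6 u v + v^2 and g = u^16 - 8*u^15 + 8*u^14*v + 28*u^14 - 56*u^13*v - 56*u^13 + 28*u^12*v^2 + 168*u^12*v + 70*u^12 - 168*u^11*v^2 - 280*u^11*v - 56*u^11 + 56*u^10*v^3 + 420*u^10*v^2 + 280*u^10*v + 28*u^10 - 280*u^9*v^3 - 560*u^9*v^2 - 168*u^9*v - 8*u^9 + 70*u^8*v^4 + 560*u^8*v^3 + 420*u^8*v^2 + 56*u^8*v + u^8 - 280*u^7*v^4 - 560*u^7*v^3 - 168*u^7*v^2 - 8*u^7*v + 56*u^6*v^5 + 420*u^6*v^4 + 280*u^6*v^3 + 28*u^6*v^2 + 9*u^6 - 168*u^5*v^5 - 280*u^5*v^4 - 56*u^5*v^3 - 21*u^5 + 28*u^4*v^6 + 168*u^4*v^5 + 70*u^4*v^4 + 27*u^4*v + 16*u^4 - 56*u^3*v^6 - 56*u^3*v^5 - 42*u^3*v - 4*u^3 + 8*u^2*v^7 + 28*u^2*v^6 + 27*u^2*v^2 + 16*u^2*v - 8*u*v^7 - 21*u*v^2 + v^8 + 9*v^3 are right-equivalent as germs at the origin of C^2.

The Hessian of f at 0 has rank 1. Corank 1: A-series; mu = 7 gives A_7. The Hessian of g at 0 has rank 0. Corank 2; j^3 = -(u - v)*(2*u - 3*v)^2 has shape L^2 M (L != M), so D-series; mu = 9 gives D_9. f is A_7 but g is D_9, hence not right-equivalent.

No.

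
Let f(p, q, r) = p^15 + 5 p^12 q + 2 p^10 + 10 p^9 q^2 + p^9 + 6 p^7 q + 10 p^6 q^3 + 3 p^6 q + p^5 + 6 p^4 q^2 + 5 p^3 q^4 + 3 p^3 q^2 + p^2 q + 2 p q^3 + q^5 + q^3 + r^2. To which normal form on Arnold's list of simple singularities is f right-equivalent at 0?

The Hessian of f at 0 has rank 1. Corank 2; j^3 = q*(p^2 + q^2) splits into three distinct lines over C (the quadratic factor has nonzero discriminant), so D_4.

D4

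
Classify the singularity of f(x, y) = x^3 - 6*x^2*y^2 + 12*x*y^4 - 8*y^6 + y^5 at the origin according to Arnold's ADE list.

E_{8}

The Hessian of f at 0 is [[0, 0], [0, 0]] with rank 0, so corank 2. A Groebner basis of the Jacobian ideal J(f) in C{x,y} is {y^4, x^3, -x^2/4 + x*y^2}; counting standard monomials gives mu = 8. Corank 2; j^3 = x^3 is a perfect cube, so E-series; the 5-jet and mu = 8 give E_8.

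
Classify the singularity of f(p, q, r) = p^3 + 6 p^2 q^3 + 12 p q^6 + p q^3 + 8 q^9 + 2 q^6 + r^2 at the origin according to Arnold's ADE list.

The Hessian of f at 0 has rank 1. Corank 2; j^3 = p^3 is a perfect cube, so E-series; the 4-jet and mu = 7 give E_7.

E7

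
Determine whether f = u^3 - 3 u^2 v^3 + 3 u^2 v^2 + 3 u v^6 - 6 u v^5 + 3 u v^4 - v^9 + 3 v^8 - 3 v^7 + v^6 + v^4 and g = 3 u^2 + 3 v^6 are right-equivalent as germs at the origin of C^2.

The Hessian of f at 0 is [[0, 0], [0, 0]] with rank 0, so corank 2. A Groebner basis of the Jacobian ideal J(f) in C{u,v} is {u^3, u^2*v, u^2/2 + u*v^2, v^3}; counting standard monomials gives mu = 6. Corank 2; j^3 = u^3 is a perfect cube, so E-series; the 4-jet and mu = 6 give E_6. The Hessian of g at 0 is [[6, 0], [0, 0]] with rank 1, so corank 1. A Groebner basis of the Jacobian ideal J(g) in C{u,v} is {v^5, u}; counting standard monomials gives mu = 5. Corank 1: A-series; mu = 5 gives A_5. f is E_6 but g is A_5, hence not right-equivalent.

No.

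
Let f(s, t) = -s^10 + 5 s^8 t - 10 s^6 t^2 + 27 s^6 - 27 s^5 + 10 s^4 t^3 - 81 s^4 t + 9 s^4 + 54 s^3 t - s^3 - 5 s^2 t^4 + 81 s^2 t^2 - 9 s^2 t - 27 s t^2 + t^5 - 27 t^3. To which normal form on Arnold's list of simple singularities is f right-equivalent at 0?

The Hessian of f at 0 is [[0, 0], [0, 0]] with rank 0, so corank 2. A Groebner basis of the Jacobian ideal J(f) in C{s,t} is {s^2/972 + s*t^3 - s*t^2/18 + s*t/162 - t^3/6 + t^2/108, t^4, s^3 - s^2/2 - 3*s*t + 27*t^3 - 9*t^2/2, s^2*t + s^2/18 + 3*s*t^2 + s*t/3 + t^2/2}; counting standard monomials gives mu = 8. Corank 2; j^3 = -(s + 3*t)^3 is a perfect cube, so E-series; the 5-jet and mu = 8 give E_8.

E_{8}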